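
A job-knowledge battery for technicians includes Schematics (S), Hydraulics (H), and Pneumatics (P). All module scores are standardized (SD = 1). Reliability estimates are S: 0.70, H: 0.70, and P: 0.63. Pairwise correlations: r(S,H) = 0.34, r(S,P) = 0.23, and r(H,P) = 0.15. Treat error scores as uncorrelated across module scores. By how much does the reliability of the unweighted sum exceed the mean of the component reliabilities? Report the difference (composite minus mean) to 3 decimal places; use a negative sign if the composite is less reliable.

0.105

Var(sum) = 3 + 1.44 = 4.44; true-score variance = 2.03 + 1.44 = 3.47; composite reliability = 0.7815.
Mean component reliability = 0.6767.
Difference = 0.7815 − 0.6767 = 0.105.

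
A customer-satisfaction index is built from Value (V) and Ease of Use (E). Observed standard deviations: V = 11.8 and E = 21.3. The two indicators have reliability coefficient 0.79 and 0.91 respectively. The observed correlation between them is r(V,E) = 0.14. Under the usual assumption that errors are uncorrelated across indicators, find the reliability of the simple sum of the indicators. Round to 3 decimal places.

Var(V+E) = 11.8² + 21.3² + 2·[11.8·21.3·0.14] = 592.93 + 70.3752 = 663.305.
With uncorrelated errors the cross-covariances are all true-score covariance, so they carry over unchanged; only the diagonal terms shrink to ρᵢσᵢ².
True-score variance = [11.8²·0.79 + 21.3²·0.91] + 70.3752 = 522.858 + 70.3752 = 593.233.
Reliability = 593.233 / 663.305 = 0.894.

0.894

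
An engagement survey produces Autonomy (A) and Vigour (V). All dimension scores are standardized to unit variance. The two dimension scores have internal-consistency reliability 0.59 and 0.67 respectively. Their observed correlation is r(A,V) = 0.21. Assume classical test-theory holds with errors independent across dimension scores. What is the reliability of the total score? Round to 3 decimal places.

Var(A+V) = 2 + 2·[0.21] = 2 + 0.42 = 2.42.
Under uncorrelated errors the observed covariances equal the true-score covariances, so only the own-variance terms attenuate.
True-score variance = [0.59 + 0.67] + 0.42 = 1.26 + 0.42 = 1.68.
Reliability = 1.68 / 2.42 = 0.694.

0.694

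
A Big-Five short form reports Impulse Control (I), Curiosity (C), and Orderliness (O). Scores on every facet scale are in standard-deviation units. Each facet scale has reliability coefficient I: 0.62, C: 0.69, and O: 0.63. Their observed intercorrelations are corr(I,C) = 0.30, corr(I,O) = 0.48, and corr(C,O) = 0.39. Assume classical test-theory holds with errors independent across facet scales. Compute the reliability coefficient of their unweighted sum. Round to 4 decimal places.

0.8015

Var(I+C+O) = 3 + 2·[0.30 + 0.48 + 0.39] = 3 + 2.34 = 5.34.
Because errors are independent across components, Cov(Tᵢ,Tⱼ) = Cov(Xᵢ,Xⱼ); the off-diagonal part of the true-score variance is the same as above.
True-score variance = [0.62 + 0.69 + 0.63] + 2.34 = 1.94 + 2.34 = 4.28.
Reliability = 4.28 / 5.34 = 0.8015.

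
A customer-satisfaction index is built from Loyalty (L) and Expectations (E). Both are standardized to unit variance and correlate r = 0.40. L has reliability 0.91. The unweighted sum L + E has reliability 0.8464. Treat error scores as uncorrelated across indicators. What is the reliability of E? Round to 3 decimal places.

0.660

Var(L+E) = 2 + 2·0.40 = 2.800.
True-score variance = ρ_L + ρ_E + 2·0.40, so 0.8464 = (0.91 + ρ_E + 0.80) / 2.800.
ρ_E = 0.8464·2.800 − 0.91 − 0.80 = 0.660.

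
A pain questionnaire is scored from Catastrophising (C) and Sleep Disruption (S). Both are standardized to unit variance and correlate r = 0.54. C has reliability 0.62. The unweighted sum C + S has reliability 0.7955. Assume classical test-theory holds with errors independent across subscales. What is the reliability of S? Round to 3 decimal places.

0.750

Var(C+S) = 2 + 2·0.54 = 3.080.
True-score variance = ρ_C + ρ_S + 2·0.54, so 0.7955 = (0.62 + ρ_S + 1.08) / 3.080.
ρ_S = 0.7955·3.080 − 0.62 − 1.08 = 0.750.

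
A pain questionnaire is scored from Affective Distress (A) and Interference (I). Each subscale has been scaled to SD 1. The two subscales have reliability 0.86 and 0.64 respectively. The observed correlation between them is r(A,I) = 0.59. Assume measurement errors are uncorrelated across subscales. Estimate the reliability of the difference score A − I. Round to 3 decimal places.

Var(A−I) = 1 + 1 − 2·0.59 = 2 − 1.18 = 0.82.
Because errors are independent across components, Cov(Tᵢ,Tⱼ) = Cov(Xᵢ,Xⱼ); the off-diagonal part of the true-score variance is the same as above.
True-score variance = [0.86 + 0.64] − 1.18 = 1.5 − 1.18 = 0.32.
Reliability = 0.32 / 0.82 = 0.390.

0.390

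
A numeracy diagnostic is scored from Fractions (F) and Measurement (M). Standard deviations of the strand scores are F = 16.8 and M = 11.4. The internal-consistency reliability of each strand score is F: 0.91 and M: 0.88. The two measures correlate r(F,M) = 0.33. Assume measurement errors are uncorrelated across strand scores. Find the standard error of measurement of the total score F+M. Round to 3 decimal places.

6.403

Var(total) = 412.2 + 126.403 = 538.603.
True-score variance = 371.203 + 126.403 = 497.606, so reliability = 0.9239.
Error variance = 538.603 − 497.606 = 40.9968; SEM = √40.9968 = 6.403.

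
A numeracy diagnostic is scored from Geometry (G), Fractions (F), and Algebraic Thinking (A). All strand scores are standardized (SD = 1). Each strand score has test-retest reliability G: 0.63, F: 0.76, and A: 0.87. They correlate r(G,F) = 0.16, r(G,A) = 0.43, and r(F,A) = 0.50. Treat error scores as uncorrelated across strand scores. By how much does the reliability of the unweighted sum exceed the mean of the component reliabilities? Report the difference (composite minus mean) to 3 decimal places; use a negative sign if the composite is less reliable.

Var(sum) = 3 + 2.18 = 5.18; true-score variance = 2.26 + 2.18 = 4.44; composite reliability = 0.8571.
Mean component reliability = 0.7533.
Difference = 0.8571 − 0.7533 = 0.104.

0.104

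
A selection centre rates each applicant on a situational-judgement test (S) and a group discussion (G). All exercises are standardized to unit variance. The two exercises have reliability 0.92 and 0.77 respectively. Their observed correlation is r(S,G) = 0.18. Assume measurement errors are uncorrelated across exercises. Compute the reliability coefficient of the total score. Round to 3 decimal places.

0.869

Var(S+G) = 2 + 2·[0.18] = 2 + 0.36 = 2.36.
Because errors are independent across components, Cov(Tᵢ,Tⱼ) = Cov(Xᵢ,Xⱼ); the off-diagonal part of the true-score variance is the same as above.
True-score variance = [0.92 + 0.77] + 0.36 = 1.69 + 0.36 = 2.05.
Reliability = 2.05 / 2.36 = 0.869.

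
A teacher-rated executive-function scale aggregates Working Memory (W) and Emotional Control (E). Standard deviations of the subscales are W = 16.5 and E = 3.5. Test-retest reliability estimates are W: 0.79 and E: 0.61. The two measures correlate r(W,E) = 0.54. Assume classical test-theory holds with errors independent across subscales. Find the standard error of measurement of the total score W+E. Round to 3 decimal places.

7.871

Var(total) = 284.5 + 62.37 = 346.87.
True-score variance = 222.55 + 62.37 = 284.92, so reliability = 0.8214.
Error variance = 346.87 − 284.92 = 61.95; SEM = √61.95 = 7.871.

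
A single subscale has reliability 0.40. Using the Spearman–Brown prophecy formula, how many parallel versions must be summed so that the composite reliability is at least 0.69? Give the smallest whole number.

k ≥ ρ*(1−ρ₁)/(ρ₁(1−ρ*)) = 0.69·0.60 / (0.40·0.31) = 3.339.
Smallest integer k = 4.

4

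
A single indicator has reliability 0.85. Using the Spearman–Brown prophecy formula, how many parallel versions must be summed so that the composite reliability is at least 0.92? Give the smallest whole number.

3

k ≥ ρ*(1−ρ₁)/(ρ₁(1−ρ*)) = 0.92·0.15 / (0.85·0.08) = 2.029.
Smallest integer k = 3.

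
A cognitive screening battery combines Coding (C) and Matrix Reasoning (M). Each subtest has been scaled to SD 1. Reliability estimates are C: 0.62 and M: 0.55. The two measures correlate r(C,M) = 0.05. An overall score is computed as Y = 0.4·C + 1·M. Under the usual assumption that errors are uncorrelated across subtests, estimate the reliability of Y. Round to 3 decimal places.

0.574

Var(Y) = 0.4² + 1 + 2·[0.4·0.05] = 1.16 + 0.04 = 1.2.
Because errors are independent across components, Cov(Tᵢ,Tⱼ) = Cov(Xᵢ,Xⱼ); the off-diagonal part of the true-score variance is the same as above.
True-score variance = [0.4²·0.62 + 0.55] + 0.04 = 0.6492 + 0.04 = 0.6892.
Reliability = 0.6892 / 1.2 = 0.574.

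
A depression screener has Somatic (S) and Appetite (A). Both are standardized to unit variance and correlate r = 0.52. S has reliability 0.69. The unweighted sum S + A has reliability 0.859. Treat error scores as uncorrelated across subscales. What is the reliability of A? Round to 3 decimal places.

0.881

Var(S+A) = 2 + 2·0.52 = 3.040.
True-score variance = ρ_S + ρ_A + 2·0.52, so 0.859 = (0.69 + ρ_A + 1.04) / 3.040.
ρ_A = 0.859·3.040 − 0.69 − 1.04 = 0.881.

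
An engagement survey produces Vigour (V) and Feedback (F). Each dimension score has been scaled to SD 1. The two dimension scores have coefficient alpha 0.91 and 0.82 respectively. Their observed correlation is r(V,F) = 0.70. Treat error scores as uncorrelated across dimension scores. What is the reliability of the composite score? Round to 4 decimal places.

0.9206

Var(V+F) = 2 + 2·[0.70] = 2 + 1.4 = 3.4.
Under uncorrelated errors the observed covariances equal the true-score covariances, so only the own-variance terms attenuate.
True-score variance = [0.91 + 0.82] + 1.4 = 1.73 + 1.4 = 3.13.
Reliability = 3.13 / 3.4 = 0.9206.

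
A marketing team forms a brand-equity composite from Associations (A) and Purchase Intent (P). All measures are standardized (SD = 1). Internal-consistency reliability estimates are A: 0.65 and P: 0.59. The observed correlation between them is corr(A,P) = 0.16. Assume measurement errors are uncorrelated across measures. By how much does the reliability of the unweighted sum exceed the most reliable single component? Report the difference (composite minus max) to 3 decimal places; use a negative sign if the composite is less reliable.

Var(sum) = 2 + 0.32 = 2.32; true-score variance = 1.24 + 0.32 = 1.56; composite reliability = 0.6724.
Max component reliability = 0.6500.
Difference = 0.6724 − 0.6500 = 0.022.

0.022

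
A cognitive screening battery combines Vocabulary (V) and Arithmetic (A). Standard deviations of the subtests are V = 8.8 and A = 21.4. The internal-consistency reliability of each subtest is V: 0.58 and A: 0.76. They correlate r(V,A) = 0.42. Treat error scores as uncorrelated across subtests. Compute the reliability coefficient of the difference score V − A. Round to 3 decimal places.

0.622

Var(V−A) = 8.8² + 21.4² − 2·8.8·21.4·0.42 = 535.4 − 158.189 = 377.211.
Under uncorrelated errors the observed covariances equal the true-score covariances, so only the own-variance terms attenuate.
True-score variance = [8.8²·0.58 + 21.4²·0.76] − 158.189 = 392.965 − 158.189 = 234.776.
Reliability = 234.776 / 377.211 = 0.622.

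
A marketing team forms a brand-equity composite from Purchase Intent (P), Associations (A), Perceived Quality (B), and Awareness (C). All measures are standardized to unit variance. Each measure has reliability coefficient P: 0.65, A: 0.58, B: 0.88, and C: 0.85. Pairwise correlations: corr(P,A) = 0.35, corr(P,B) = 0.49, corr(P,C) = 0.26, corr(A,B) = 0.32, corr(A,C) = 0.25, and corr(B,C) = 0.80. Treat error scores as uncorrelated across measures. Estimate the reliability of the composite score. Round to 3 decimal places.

0.884

Var(P+A+B+C) = 4 + 2·[0.35 + 0.49 + 0.26 + 0.32 + 0.25 + 0.80] = 4 + 4.94 = 8.94.
With uncorrelated errors the cross-covariances are all true-score covariance, so they carry over unchanged; only the diagonal terms shrink to ρᵢσᵢ².
True-score variance = [0.65 + 0.58 + 0.88 + 0.85] + 4.94 = 2.96 + 4.94 = 7.9.
Reliability = 7.9 / 8.94 = 0.884.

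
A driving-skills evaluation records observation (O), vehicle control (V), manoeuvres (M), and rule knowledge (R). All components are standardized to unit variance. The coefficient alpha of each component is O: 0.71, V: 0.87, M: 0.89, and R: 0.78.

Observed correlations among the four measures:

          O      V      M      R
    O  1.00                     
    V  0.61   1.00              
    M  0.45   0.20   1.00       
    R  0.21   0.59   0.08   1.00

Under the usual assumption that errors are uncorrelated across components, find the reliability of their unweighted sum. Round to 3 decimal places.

0.909

Var(O+V+M+R) = 4 + 2·[0.61 + 0.45 + 0.21 + 0.20 + 0.59 + 0.08] = 4 + 4.28 = 8.28.
Under uncorrelated errors the observed covariances equal the true-score covariances, so only the own-variance terms attenuate.
True-score variance = [0.71 + 0.87 + 0.89 + 0.78] + 4.28 = 3.25 + 4.28 = 7.53.
Reliability = 7.53 / 8.28 = 0.909.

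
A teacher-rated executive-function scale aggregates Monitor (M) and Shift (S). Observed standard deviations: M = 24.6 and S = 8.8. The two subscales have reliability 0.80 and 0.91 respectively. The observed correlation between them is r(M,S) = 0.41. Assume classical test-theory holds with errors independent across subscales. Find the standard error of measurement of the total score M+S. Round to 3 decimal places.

Var(total) = 682.6 + 177.514 = 860.114.
True-score variance = 554.598 + 177.514 = 732.112, so reliability = 0.8512.
Error variance = 860.114 − 732.112 = 128.002; SEM = √128.002 = 11.314.

11.314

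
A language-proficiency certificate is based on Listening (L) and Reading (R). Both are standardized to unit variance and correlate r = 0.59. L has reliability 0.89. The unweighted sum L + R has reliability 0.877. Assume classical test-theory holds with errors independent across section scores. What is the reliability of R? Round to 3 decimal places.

Var(L+R) = 2 + 2·0.59 = 3.180.
True-score variance = ρ_L + ρ_R + 2·0.59, so 0.877 = (0.89 + ρ_R + 1.18) / 3.180.
ρ_R = 0.877·3.180 − 0.89 − 1.18 = 0.719.

0.719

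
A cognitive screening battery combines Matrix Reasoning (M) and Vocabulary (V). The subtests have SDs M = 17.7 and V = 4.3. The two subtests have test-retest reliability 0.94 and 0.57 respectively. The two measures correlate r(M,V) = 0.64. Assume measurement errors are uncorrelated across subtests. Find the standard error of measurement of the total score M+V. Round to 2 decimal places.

5.17

Var(total) = 331.78 + 97.4208 = 429.201.
True-score variance = 305.032 + 97.4208 = 402.453, so reliability = 0.9377.
Error variance = 429.201 − 402.453 = 26.7481; SEM = √26.7481 = 5.17.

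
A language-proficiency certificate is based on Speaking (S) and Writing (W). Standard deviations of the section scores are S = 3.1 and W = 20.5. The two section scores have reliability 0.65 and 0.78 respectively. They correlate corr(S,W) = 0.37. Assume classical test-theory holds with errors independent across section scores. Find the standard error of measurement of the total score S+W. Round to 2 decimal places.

9.79

Var(total) = 429.86 + 47.027 = 476.887.
True-score variance = 334.042 + 47.027 = 381.069, so reliability = 0.7991.
Error variance = 476.887 − 381.069 = 95.8185; SEM = √95.8185 = 9.79.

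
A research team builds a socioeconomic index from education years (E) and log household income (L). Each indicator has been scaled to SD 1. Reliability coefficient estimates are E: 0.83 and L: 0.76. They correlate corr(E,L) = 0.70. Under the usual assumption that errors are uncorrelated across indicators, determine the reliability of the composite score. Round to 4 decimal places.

Var(E+L) = 2 + 2·[0.70] = 2 + 1.4 = 3.4.
Because errors are independent across components, Cov(Tᵢ,Tⱼ) = Cov(Xᵢ,Xⱼ); the off-diagonal part of the true-score variance is the same as above.
True-score variance = [0.83 + 0.76] + 1.4 = 1.59 + 1.4 = 2.99.
Reliability = 2.99 / 3.4 = 0.8794.

0.8794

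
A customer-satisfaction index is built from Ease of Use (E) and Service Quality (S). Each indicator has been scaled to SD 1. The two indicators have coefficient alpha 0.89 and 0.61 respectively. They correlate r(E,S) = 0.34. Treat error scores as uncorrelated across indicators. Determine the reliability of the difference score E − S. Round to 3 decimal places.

0.621

Var(E−S) = 1 + 1 − 2·0.34 = 2 − 0.68 = 1.32.
With uncorrelated errors the cross-covariances are all true-score covariance, so they carry over unchanged; only the diagonal terms shrink to ρᵢσᵢ².
True-score variance = [0.89 + 0.61] − 0.68 = 1.5 − 0.68 = 0.82.
Reliability = 0.82 / 1.32 = 0.621.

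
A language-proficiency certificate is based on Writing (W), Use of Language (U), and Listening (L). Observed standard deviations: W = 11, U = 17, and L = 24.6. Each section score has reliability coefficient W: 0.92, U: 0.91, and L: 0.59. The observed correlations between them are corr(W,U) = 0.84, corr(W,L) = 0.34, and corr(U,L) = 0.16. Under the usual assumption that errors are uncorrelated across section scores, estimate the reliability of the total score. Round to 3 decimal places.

0.828

Var(W+U+L) = 11² + 17² + 24.6² + 2·[11·17·0.84 + 11·24.6·0.34 + 17·24.6·0.16] = 1015.16 + 631.992 = 1647.15.
Under uncorrelated errors the observed covariances equal the true-score covariances, so only the own-variance terms attenuate.
True-score variance = [11²·0.92 + 17²·0.91 + 24.6²·0.59] + 631.992 = 731.354 + 631.992 = 1363.35.
Reliability = 1363.35 / 1647.15 = 0.828.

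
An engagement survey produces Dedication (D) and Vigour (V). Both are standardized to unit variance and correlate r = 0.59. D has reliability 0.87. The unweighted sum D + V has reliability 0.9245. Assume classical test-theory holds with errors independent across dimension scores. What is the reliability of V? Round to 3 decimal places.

Var(D+V) = 2 + 2·0.59 = 3.180.
True-score variance = ρ_D + ρ_V + 2·0.59, so 0.9245 = (0.87 + ρ_V + 1.18) / 3.180.
ρ_V = 0.9245·3.180 − 0.87 − 1.18 = 0.890.

0.890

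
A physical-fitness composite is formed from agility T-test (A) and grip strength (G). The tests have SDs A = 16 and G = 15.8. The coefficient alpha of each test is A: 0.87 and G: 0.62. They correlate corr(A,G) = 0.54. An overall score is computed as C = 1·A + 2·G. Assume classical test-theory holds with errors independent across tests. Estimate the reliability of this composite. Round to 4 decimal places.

0.7708

Var(C) = 16² + 2²·15.8² + 2·[2·16·15.8·0.54] = 1254.56 + 546.048 = 1800.61.
With uncorrelated errors the cross-covariances are all true-score covariance, so they carry over unchanged; only the diagonal terms shrink to ρᵢσᵢ².
True-score variance = [16²·0.87 + 2²·15.8²·0.62] + 546.048 = 841.827 + 546.048 = 1387.88.
Reliability = 1387.88 / 1800.61 = 0.7708.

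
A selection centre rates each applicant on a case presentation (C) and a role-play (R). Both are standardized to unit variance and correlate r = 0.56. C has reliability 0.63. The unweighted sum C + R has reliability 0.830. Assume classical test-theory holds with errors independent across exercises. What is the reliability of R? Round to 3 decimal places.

Var(C+R) = 2 + 2·0.56 = 3.120.
True-score variance = ρ_C + ρ_R + 2·0.56, so 0.830 = (0.63 + ρ_R + 1.12) / 3.120.
ρ_R = 0.830·3.120 − 0.63 − 1.12 = 0.840.

0.840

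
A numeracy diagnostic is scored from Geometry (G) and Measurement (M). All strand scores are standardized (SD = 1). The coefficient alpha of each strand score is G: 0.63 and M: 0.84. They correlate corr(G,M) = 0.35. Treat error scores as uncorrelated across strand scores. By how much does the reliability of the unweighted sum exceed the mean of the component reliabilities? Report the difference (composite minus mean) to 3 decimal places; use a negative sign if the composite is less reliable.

0.069

Var(sum) = 2 + 0.7 = 2.7; true-score variance = 1.47 + 0.7 = 2.17; composite reliability = 0.8037.
Mean component reliability = 0.7350.
Difference = 0.8037 − 0.7350 = 0.069.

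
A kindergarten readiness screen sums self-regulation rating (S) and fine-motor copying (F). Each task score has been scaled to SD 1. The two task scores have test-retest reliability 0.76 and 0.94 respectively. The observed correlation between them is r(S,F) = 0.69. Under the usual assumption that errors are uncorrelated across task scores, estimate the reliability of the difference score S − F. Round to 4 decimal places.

Var(S−F) = 1 + 1 − 2·0.69 = 2 − 1.38 = 0.62.
Under uncorrelated errors the observed covariances equal the true-score covariances, so only the own-variance terms attenuate.
True-score variance = [0.76 + 0.94] − 1.38 = 1.7 − 1.38 = 0.32.
Reliability = 0.32 / 0.62 = 0.5161.

0.5161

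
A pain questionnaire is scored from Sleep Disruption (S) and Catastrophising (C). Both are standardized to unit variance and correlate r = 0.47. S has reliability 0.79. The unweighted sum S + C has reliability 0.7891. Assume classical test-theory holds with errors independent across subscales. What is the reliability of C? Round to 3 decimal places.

0.590

Var(S+C) = 2 + 2·0.47 = 2.940.
True-score variance = ρ_S + ρ_C + 2·0.47, so 0.7891 = (0.79 + ρ_C + 0.94) / 2.940.
ρ_C = 0.7891·2.940 − 0.79 − 0.94 = 0.590.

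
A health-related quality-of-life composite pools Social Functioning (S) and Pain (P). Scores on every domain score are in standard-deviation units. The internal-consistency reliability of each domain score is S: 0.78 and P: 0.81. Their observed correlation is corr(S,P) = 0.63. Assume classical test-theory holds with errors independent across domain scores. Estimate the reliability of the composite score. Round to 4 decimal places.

0.8742

Var(S+P) = 2 + 2·[0.63] = 2 + 1.26 = 3.26.
Under uncorrelated errors the observed covariances equal the true-score covariances, so only the own-variance terms attenuate.
True-score variance = [0.78 + 0.81] + 1.26 = 1.59 + 1.26 = 2.85.
Reliability = 2.85 / 3.26 = 0.8742.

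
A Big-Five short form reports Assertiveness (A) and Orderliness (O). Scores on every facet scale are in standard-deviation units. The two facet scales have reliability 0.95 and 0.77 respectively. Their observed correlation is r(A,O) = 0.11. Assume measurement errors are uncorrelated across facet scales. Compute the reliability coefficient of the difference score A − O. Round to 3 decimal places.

Var(A−O) = 1 + 1 − 2·0.11 = 2 − 0.22 = 1.78.
With uncorrelated errors the cross-covariances are all true-score covariance, so they carry over unchanged; only the diagonal terms shrink to ρᵢσᵢ².
True-score variance = [0.95 + 0.77] − 0.22 = 1.72 − 0.22 = 1.5.
Reliability = 1.5 / 1.78 = 0.843.

0.843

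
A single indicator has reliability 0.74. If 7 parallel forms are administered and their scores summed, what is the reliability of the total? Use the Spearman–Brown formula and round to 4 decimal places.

0.9522

ρ_k = kρ / (1 + (k−1)ρ) = 7·0.74 / (1 + 6·0.74) = 5.180 / 5.440 = 0.9522.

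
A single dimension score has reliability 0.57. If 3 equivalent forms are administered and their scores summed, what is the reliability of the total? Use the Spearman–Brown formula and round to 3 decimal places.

0.799

ρ_k = kρ / (1 + (k−1)ρ) = 3·0.57 / (1 + 2·0.57) = 1.710 / 2.140 = 0.799.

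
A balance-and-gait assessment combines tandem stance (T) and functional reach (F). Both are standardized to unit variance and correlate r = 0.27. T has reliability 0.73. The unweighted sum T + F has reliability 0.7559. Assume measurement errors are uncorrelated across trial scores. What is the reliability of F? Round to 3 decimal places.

Var(T+F) = 2 + 2·0.27 = 2.540.
True-score variance = ρ_T + ρ_F + 2·0.27, so 0.7559 = (0.73 + ρ_F + 0.54) / 2.540.
ρ_F = 0.7559·2.540 − 0.73 − 0.54 = 0.650.

0.650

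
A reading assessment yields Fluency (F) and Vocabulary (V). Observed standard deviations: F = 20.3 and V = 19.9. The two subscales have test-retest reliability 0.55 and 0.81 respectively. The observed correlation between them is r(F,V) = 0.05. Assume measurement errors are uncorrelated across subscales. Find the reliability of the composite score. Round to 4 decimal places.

Var(F+V) = 20.3² + 19.9² + 2·[20.3·19.9·0.05] = 808.1 + 40.397 = 848.497.
Because errors are independent across components, Cov(Tᵢ,Tⱼ) = Cov(Xᵢ,Xⱼ); the off-diagonal part of the true-score variance is the same as above.
True-score variance = [20.3²·0.55 + 19.9²·0.81] + 40.397 = 547.418 + 40.397 = 587.815.
Reliability = 587.815 / 848.497 = 0.6928.

0.6928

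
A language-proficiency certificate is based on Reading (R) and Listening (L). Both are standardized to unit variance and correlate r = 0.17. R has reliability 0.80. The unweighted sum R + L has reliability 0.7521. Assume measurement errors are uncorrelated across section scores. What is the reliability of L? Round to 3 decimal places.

0.620

Var(R+L) = 2 + 2·0.17 = 2.340.
True-score variance = ρ_R + ρ_L + 2·0.17, so 0.7521 = (0.80 + ρ_L + 0.34) / 2.340.
ρ_L = 0.7521·2.340 − 0.80 − 0.34 = 0.620.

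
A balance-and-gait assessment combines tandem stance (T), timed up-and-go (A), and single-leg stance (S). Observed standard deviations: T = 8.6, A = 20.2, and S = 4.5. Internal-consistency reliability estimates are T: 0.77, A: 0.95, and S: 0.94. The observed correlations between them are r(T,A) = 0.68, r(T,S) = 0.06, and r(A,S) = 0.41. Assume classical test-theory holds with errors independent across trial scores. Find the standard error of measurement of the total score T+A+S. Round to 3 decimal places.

6.215

Var(total) = 502.25 + 315.441 = 817.691.
True-score variance = 463.622 + 315.441 = 779.063, so reliability = 0.9528.
Error variance = 817.691 − 779.063 = 38.6278; SEM = √38.6278 = 6.215.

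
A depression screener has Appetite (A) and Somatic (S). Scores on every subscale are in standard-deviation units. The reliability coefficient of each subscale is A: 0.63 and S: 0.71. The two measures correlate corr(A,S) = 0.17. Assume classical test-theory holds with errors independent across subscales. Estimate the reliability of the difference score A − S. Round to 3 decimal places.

Var(A−S) = 1 + 1 − 2·0.17 = 2 − 0.34 = 1.66.
Because errors are independent across components, Cov(Tᵢ,Tⱼ) = Cov(Xᵢ,Xⱼ); the off-diagonal part of the true-score variance is the same as above.
True-score variance = [0.63 + 0.71] − 0.34 = 1.34 − 0.34 = 1.
Reliability = 1 / 1.66 = 0.602.

0.602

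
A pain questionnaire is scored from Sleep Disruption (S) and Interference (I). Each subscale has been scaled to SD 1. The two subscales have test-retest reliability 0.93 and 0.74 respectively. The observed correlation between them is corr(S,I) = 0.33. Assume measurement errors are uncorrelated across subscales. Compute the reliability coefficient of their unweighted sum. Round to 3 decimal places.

Var(S+I) = 2 + 2·[0.33] = 2 + 0.66 = 2.66.
Because errors are independent across components, Cov(Tᵢ,Tⱼ) = Cov(Xᵢ,Xⱼ); the off-diagonal part of the true-score variance is the same as above.
True-score variance = [0.93 + 0.74] + 0.66 = 1.67 + 0.66 = 2.33.
Reliability = 2.33 / 2.66 = 0.876.

0.876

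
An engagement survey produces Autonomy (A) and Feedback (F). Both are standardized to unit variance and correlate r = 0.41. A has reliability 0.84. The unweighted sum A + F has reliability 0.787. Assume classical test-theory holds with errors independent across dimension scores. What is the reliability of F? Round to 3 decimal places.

0.559

Var(A+F) = 2 + 2·0.41 = 2.820.
True-score variance = ρ_A + ρ_F + 2·0.41, so 0.787 = (0.84 + ρ_F + 0.82) / 2.820.
ρ_F = 0.787·2.820 − 0.84 − 0.82 = 0.559.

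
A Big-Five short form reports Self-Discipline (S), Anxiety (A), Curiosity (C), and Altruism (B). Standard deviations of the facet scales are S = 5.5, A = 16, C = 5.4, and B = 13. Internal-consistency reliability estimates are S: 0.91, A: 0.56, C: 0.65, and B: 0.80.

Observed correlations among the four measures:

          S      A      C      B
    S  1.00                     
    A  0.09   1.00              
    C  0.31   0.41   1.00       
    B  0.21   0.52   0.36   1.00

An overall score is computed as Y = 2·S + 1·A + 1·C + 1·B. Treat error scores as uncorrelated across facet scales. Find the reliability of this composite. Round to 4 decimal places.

0.8391

Var(Y) = 2²·5.5² + 16² + 5.4² + 13² + 2·[2·5.5·16·0.09 + 2·5.5·5.4·0.31 + 2·5.5·13·0.21 + 16·5.4·0.41 + 16·13·0.52 + 5.4·13·0.36] = 575.16 + 466.28 = 1041.44.
With uncorrelated errors the cross-covariances are all true-score covariance, so they carry over unchanged; only the diagonal terms shrink to ρᵢσᵢ².
True-score variance = [2²·5.5²·0.91 + 16²·0.56 + 5.4²·0.65 + 13²·0.80] + 466.28 = 407.624 + 466.28 = 873.904.
Reliability = 873.904 / 1041.44 = 0.8391.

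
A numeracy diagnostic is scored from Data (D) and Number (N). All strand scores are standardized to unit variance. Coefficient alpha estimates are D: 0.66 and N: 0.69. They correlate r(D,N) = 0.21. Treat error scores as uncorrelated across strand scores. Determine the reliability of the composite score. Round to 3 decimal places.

Var(D+N) = 2 + 2·[0.21] = 2 + 0.42 = 2.42.
Under uncorrelated errors the observed covariances equal the true-score covariances, so only the own-variance terms attenuate.
True-score variance = [0.66 + 0.69] + 0.42 = 1.35 + 0.42 = 1.77.
Reliability = 1.77 / 2.42 = 0.731.

0.731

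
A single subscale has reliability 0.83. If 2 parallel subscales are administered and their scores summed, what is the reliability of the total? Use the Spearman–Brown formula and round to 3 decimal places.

ρ_k = kρ / (1 + (k−1)ρ) = 2·0.83 / (1 + 1·0.83) = 1.660 / 1.830 = 0.907.

0.907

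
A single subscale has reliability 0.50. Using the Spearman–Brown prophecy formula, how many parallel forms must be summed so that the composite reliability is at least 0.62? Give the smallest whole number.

k ≥ ρ*(1−ρ₁)/(ρ₁(1−ρ*)) = 0.62·0.50 / (0.50·0.38) = 1.632.
Smallest integer k = 2.

2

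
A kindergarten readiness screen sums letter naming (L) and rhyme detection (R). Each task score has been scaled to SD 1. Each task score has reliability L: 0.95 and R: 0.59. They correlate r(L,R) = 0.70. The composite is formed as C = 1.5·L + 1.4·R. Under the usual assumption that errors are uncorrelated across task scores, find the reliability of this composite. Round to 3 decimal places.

0.872

Var(C) = 1.5² + 1.4² + 2·[2.1·0.70] = 4.21 + 2.94 = 7.15.
With uncorrelated errors the cross-covariances are all true-score covariance, so they carry over unchanged; only the diagonal terms shrink to ρᵢσᵢ².
True-score variance = [1.5²·0.95 + 1.4²·0.59] + 2.94 = 3.2939 + 2.94 = 6.2339.
Reliability = 6.2339 / 7.15 = 0.872.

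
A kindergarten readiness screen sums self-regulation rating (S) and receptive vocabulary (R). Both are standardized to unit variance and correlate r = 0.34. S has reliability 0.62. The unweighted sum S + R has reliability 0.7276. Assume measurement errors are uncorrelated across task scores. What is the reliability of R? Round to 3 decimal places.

Var(S+R) = 2 + 2·0.34 = 2.680.
True-score variance = ρ_S + ρ_R + 2·0.34, so 0.7276 = (0.62 + ρ_R + 0.68) / 2.680.
ρ_R = 0.7276·2.680 − 0.62 − 0.68 = 0.650.

0.650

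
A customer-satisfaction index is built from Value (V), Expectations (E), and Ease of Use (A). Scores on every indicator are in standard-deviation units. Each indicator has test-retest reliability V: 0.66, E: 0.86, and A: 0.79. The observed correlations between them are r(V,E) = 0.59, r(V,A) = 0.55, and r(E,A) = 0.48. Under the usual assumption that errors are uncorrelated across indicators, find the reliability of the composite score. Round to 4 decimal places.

0.8894

Var(V+E+A) = 3 + 2·[0.59 + 0.55 + 0.48] = 3 + 3.24 = 6.24.
With uncorrelated errors the cross-covariances are all true-score covariance, so they carry over unchanged; only the diagonal terms shrink to ρᵢσᵢ².
True-score variance = [0.66 + 0.86 + 0.79] + 3.24 = 2.31 + 3.24 = 5.55.
Reliability = 5.55 / 6.24 = 0.8894.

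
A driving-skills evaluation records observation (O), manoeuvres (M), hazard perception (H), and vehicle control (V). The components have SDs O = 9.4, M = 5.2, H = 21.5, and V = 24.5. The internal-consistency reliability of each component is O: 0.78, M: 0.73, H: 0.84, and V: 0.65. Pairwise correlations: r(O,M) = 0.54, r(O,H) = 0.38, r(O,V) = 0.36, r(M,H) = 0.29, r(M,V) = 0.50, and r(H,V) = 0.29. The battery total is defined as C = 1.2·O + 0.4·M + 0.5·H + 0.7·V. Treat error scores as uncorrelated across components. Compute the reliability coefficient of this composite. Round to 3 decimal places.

0.842

Var(C) = 1.2²·9.4² + 0.4²·5.2² + 0.5²·21.5² + 0.7²·24.5² + 2·[0.48·9.4·5.2·0.54 + 0.6·9.4·21.5·0.38 + 0.84·9.4·24.5·0.36 + 0.2·5.2·21.5·0.29 + 0.28·5.2·24.5·0.50 + 0.35·21.5·24.5·0.29] = 541.25 + 412.353 = 953.603.
Because errors are independent across components, Cov(Tᵢ,Tⱼ) = Cov(Xᵢ,Xⱼ); the off-diagonal part of the true-score variance is the same as above.
True-score variance = [1.2²·9.4²·0.78 + 0.4²·5.2²·0.73 + 0.5²·21.5²·0.84 + 0.7²·24.5²·0.65] + 412.353 = 390.656 + 412.353 = 803.01.
Reliability = 803.01 / 953.603 = 0.842.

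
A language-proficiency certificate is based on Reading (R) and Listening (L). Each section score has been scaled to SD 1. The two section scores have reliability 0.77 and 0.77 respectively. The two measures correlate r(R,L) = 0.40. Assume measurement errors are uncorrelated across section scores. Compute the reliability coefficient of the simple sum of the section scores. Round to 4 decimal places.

Var(R+L) = 2 + 2·[0.40] = 2 + 0.8 = 2.8.
With uncorrelated errors the cross-covariances are all true-score covariance, so they carry over unchanged; only the diagonal terms shrink to ρᵢσᵢ².
True-score variance = [0.77 + 0.77] + 0.8 = 1.54 + 0.8 = 2.34.
Reliability = 2.34 / 2.8 = 0.8357.

0.8357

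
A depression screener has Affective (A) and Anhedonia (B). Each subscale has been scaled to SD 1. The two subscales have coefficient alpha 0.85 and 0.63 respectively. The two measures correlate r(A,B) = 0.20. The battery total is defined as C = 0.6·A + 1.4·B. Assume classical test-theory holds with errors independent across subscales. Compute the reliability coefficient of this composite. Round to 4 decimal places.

0.7066

Var(C) = 0.6² + 1.4² + 2·[0.84·0.20] = 2.32 + 0.336 = 2.656.
With uncorrelated errors the cross-covariances are all true-score covariance, so they carry over unchanged; only the diagonal terms shrink to ρᵢσᵢ².
True-score variance = [0.6²·0.85 + 1.4²·0.63] + 0.336 = 1.5408 + 0.336 = 1.8768.
Reliability = 1.8768 / 2.656 = 0.7066.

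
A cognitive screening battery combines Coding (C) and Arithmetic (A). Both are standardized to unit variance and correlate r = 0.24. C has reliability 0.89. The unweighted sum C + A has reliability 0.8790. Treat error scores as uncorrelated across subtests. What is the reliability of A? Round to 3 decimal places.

0.810

Var(C+A) = 2 + 2·0.24 = 2.480.
True-score variance = ρ_C + ρ_A + 2·0.24, so 0.8790 = (0.89 + ρ_A + 0.48) / 2.480.
ρ_A = 0.8790·2.480 − 0.89 − 0.48 = 0.810.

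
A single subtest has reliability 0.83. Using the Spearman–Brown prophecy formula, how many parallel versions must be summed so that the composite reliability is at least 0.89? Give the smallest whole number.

k ≥ ρ*(1−ρ₁)/(ρ₁(1−ρ*)) = 0.89·0.17 / (0.83·0.11) = 1.657.
Smallest integer k = 2.

2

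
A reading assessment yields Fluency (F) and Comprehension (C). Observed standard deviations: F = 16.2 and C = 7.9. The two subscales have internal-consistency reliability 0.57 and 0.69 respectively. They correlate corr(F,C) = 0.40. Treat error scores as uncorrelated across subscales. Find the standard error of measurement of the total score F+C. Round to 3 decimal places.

11.498

Var(total) = 324.85 + 102.384 = 427.234.
True-score variance = 192.654 + 102.384 = 295.038, so reliability = 0.6906.
Error variance = 427.234 − 295.038 = 132.196; SEM = √132.196 = 11.498.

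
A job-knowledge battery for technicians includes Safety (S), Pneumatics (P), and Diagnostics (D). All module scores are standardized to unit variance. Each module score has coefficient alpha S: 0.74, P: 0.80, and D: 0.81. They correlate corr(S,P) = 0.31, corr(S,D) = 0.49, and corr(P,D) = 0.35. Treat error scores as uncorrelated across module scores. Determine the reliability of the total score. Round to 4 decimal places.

Var(S+P+D) = 3 + 2·[0.31 + 0.49 + 0.35] = 3 + 2.3 = 5.3.
Under uncorrelated errors the observed covariances equal the true-score covariances, so only the own-variance terms attenuate.
True-score variance = [0.74 + 0.80 + 0.81] + 2.3 = 2.35 + 2.3 = 4.65.
Reliability = 4.65 / 5.3 = 0.8774.

0.8774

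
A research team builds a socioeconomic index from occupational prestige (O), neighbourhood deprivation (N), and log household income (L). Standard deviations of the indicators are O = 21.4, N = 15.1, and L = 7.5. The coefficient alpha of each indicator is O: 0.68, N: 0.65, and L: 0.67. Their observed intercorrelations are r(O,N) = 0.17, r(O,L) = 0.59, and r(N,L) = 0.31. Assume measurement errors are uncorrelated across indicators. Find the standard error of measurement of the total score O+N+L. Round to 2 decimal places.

15.65

Var(total) = 742.22 + 369.473 = 1111.69.
True-score variance = 497.307 + 369.473 = 866.779, so reliability = 0.7797.
Error variance = 1111.69 − 866.779 = 244.913; SEM = √244.913 = 15.65.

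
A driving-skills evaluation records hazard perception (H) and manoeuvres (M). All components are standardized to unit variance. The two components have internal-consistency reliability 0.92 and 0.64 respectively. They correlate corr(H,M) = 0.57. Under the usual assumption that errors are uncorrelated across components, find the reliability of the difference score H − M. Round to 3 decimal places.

0.488

Var(H−M) = 1 + 1 − 2·0.57 = 2 − 1.14 = 0.86.
Under uncorrelated errors the observed covariances equal the true-score covariances, so only the own-variance terms attenuate.
True-score variance = [0.92 + 0.64] − 1.14 = 1.56 − 1.14 = 0.42.
Reliability = 0.42 / 0.86 = 0.488.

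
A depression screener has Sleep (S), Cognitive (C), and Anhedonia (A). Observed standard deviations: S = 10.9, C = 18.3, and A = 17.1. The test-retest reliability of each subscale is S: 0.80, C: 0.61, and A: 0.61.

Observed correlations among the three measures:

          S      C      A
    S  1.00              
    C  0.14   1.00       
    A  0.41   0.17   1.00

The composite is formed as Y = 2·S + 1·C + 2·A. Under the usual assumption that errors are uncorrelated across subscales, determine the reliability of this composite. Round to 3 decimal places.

0.766

Var(Y) = 2²·10.9² + 18.3² + 2²·17.1² + 2·[2·10.9·18.3·0.14 + 4·10.9·17.1·0.41 + 2·18.3·17.1·0.17] = 1979.77 + 935.855 = 2915.62.
With uncorrelated errors the cross-covariances are all true-score covariance, so they carry over unchanged; only the diagonal terms shrink to ρᵢσᵢ².
True-score variance = [2²·10.9²·0.80 + 18.3²·0.61 + 2²·17.1²·0.61] + 935.855 = 1297.96 + 935.855 = 2233.81.
Reliability = 2233.81 / 2915.62 = 0.766.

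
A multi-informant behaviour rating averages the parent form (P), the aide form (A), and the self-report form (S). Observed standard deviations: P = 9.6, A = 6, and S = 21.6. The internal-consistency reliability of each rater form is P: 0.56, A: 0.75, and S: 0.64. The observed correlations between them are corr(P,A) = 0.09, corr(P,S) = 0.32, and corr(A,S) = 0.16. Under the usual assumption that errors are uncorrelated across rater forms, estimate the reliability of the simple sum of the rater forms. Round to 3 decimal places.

Var(P+A+S) = 9.6² + 6² + 21.6² + 2·[9.6·6·0.09 + 9.6·21.6·0.32 + 6·21.6·0.16] = 594.72 + 184.55 = 779.27.
Because errors are independent across components, Cov(Tᵢ,Tⱼ) = Cov(Xᵢ,Xⱼ); the off-diagonal part of the true-score variance is the same as above.
True-score variance = [9.6²·0.56 + 6²·0.75 + 21.6²·0.64] + 184.55 = 377.208 + 184.55 = 561.758.
Reliability = 561.758 / 779.27 = 0.721.

0.721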